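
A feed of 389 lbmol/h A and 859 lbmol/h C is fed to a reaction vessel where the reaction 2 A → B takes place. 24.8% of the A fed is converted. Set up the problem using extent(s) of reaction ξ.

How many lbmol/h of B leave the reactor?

48.2 lbmol/h

A reacted = 0.248 × 389 = 96.47 lbmol/h; ν_A = −2, so ξ = 96.47/2 = 48.24 lbmol/h.
Outlet amounts (n = n₀ + ν ξ):
  A: 389 − 2(48.24) = 292.5
  B: 0 + 1(48.24) = 48.24
  C: 859 (inert)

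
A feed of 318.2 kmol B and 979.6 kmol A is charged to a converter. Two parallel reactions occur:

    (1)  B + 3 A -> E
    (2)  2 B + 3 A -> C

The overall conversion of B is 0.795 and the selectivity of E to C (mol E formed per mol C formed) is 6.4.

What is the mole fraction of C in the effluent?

Conversion of B: B consumed = 0.795 × 318.2 = 253 kmol = 1ξ₁ + 2ξ₂.
Selectivity: 1ξ₁ / (1ξ₂) = 6.4 → ξ₁ = 6.4 ξ₂.
Substitute: (1·6.4 + 2) ξ₂ = 253 → ξ₂ = 30.12 kmol, ξ₁ = 192.7 kmol.
Outlet amounts (n = n₀ + Σ ν·ξ):
  B: 318.2 − 1(192.7) − 2(30.12) = 65.23
  A: 979.6 − 3(192.7) − 3(30.12) = 311
  E: 0 + 1(192.7) = 192.7
  C: 0 + 1(30.12) = 30.12
Total out = 599.1 kmol; y_C = 30.12 / 599.1 = 0.05027.

0.0503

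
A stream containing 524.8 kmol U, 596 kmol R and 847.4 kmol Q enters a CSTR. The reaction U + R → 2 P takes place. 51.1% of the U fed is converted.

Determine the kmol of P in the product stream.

U reacted = 0.511 × 524.8 = 268.2 kmol; ν_U = −1, so ξ = 268.2/1 = 268.2 kmol.
Outlet amounts (n = n₀ + ν ξ):
  U: 524.8 − 1(268.2) = 256.6
  R: 596 − 1(268.2) = 327.8
  P: 0 + 2(268.2) = 536.3
  Q: 847.4 (inert)

536 kmol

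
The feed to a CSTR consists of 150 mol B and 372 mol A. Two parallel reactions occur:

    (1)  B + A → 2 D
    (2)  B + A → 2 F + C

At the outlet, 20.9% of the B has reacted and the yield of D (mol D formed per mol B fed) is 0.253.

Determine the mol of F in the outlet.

24.7 mol

Yield of D: 2ξ₁ / 150 = 0.253 → ξ₁ = 18.98 mol.
Conversion of B: 1ξ₁ + 1ξ₂ = 0.209 × 150 = 31.35 → ξ₂ = 12.37 mol.
Outlet amounts (n = n₀ + Σ ν·ξ):
  B: 150 − 1(18.98) − 1(12.37) = 118.7
  A: 372 − 1(18.98) − 1(12.37) = 340.6
  D: 0 + 2(18.98) = 37.95
  F: 0 + 2(12.37) = 24.75
  C: 0 + 1(12.37) = 12.37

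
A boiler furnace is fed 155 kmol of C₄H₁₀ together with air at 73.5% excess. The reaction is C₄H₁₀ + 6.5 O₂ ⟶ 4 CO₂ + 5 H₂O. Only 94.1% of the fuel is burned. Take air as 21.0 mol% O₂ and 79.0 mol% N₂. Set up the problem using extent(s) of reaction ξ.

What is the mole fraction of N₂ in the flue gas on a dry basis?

Stoichiometric O₂ = 6.5 × 155 = 1008 kmol; O₂ fed = 1008 × 1.735 = 1748 kmol.
N₂ fed = 1748 × 79/21 = 6576 kmol.
Fuel reacted = 0.941 × 155 → ξ = 145.9 kmol.
Outlet (n = n₀ + ν ξ):
  C₄H₁₀: 155 − 1(145.9) = 9.145
  O₂: 1748 − 6.5(145.9) = 800
  N₂: 6576 (inert)
  CO₂: 0 + 4(145.9) = 583.4
  H₂O: 0 + 5(145.9) = 729.3
Dry total = 7968 kmol; y_N₂ (dry) = 6576 / 7968 = 0.8252.

0.825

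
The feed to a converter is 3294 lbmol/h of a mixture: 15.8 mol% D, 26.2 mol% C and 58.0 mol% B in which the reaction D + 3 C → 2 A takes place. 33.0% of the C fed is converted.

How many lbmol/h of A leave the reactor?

C reacted = 0.33 × 863 = 284.8 lbmol/h; ν_C = −3, so ξ = 284.8/3 = 94.93 lbmol/h.
Outlet amounts (n = n₀ + ν ξ):
  D: 520.5 − 1(94.93) = 425.5
  C: 863 − 3(94.93) = 578.2
  A: 0 + 2(94.93) = 189.9
  B: 1911 (inert)

190 lbmol/h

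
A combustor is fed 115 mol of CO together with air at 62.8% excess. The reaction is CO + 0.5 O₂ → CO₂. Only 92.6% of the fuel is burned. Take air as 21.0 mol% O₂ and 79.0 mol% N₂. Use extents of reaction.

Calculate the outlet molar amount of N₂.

Stoichiometric O₂ = 0.5 × 115 = 57.5 mol; O₂ fed = 57.5 × 1.628 = 93.61 mol.
N₂ fed = 93.61 × 79/21 = 352.2 mol.
Fuel reacted = 0.926 × 115 → ξ = 106.5 mol.
Outlet (n = n₀ + ν ξ):
  CO: 115 − 1(106.5) = 8.51
  O₂: 93.61 − 0.5(106.5) = 40.37
  N₂: 352.2 (inert)
  CO₂: 0 + 1(106.5) = 106.5

352 mol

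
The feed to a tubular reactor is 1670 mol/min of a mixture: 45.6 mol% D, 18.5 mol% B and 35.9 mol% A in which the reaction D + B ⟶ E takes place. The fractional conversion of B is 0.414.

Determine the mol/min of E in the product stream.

128 mol/min

B reacted = 0.414 × 308.9 = 127.9 mol/min; ν_B = −1, so ξ = 127.9/1 = 127.9 mol/min.
Outlet amounts (n = n₀ + ν ξ):
  D: 761.5 − 1(127.9) = 633.6
  B: 308.9 − 1(127.9) = 181
  E: 0 + 1(127.9) = 127.9
  A: 599.5 (inert)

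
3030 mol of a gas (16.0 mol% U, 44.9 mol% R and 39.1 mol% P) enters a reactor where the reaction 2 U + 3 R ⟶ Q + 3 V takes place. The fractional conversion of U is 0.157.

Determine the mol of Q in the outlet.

38.1 mol

U reacted = 0.157 × 484.8 = 76.11 mol; ν_U = −2, so ξ = 76.11/2 = 38.06 mol.
Outlet amounts (n = n₀ + ν ξ):
  U: 484.8 − 2(38.06) = 408.7
  R: 1360 − 3(38.06) = 1246
  Q: 0 + 1(38.06) = 38.06
  V: 0 + 3(38.06) = 114.2
  P: 1185 (inert)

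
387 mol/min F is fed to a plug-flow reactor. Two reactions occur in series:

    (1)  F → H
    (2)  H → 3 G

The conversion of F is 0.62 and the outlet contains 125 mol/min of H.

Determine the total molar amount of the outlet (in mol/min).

Conversion of F: F consumed = 1ξ₁ = 0.62 × 387 → ξ₁ = 239.9 mol/min.
H balance: n_H = 0 + 1ξ₁ − 1ξ₂ = 125 → ξ₂ = (1·239.9 − 125)/1 = 114.9 mol/min.
Outlet amounts (n = n₀ + Σ ν·ξ):
  F: 387 − 1(239.9) = 147.1
  H: 0 + 1(239.9) − 1(114.9) = 125
  G: 0 + 3(114.9) = 344.8
Total out = 147.1 + 125 + 344.8 = 616.9 mol/min.

617 mol/min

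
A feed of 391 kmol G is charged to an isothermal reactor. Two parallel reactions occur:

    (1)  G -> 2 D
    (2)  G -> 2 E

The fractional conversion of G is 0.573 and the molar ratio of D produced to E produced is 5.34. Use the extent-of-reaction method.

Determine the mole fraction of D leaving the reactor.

Conversion of G: G consumed = 0.573 × 391 = 224 kmol = 1ξ₁ + 1ξ₂.
Selectivity: 2ξ₁ / (2ξ₂) = 5.34 → ξ₁ = 5.34 ξ₂.
Substitute: (1·5.34 + 1) ξ₂ = 224 → ξ₂ = 35.34 kmol, ξ₁ = 188.7 kmol.
Outlet amounts (n = n₀ + Σ ν·ξ):
  G: 391 − 1(188.7) − 1(35.34) = 167
  D: 0 + 2(188.7) = 377.4
  E: 0 + 2(35.34) = 70.68
Total out = 615 kmol; y_D = 377.4 / 615 = 0.6136.

0.614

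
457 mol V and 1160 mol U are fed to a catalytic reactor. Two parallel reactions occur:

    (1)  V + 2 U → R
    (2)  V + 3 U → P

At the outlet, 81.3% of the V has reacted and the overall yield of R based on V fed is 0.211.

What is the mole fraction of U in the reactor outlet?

0.237

Yield of R: 1ξ₁ / 457 = 0.211 → ξ₁ = 96.43 mol.
Conversion of V: 1ξ₁ + 1ξ₂ = 0.813 × 457 = 371.5 → ξ₂ = 275.1 mol.
Outlet amounts (n = n₀ + Σ ν·ξ):
  V: 457 − 1(96.43) − 1(275.1) = 85.46
  U: 1160 − 2(96.43) − 3(275.1) = 141.8
  R: 0 + 1(96.43) = 96.43
  P: 0 + 1(275.1) = 275.1
Total out = 598.8 mol; y_U = 141.8 / 598.8 = 0.2368.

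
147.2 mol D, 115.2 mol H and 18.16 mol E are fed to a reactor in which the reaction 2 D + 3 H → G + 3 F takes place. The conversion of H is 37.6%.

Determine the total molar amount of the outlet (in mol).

H reacted = 0.376 × 115.2 = 43.32 mol; ν_H = −3, so ξ = 43.32/3 = 14.44 mol.
Outlet amounts (n = n₀ + ν ξ):
  D: 147.2 − 2(14.44) = 118.3
  H: 115.2 − 3(14.44) = 71.88
  G: 0 + 1(14.44) = 14.44
  F: 0 + 3(14.44) = 43.32
  E: 18.16 (inert)
Total out = 118.3 + 71.88 + 14.44 + 43.32 + 18.16 = 266.1 mol.

266 mol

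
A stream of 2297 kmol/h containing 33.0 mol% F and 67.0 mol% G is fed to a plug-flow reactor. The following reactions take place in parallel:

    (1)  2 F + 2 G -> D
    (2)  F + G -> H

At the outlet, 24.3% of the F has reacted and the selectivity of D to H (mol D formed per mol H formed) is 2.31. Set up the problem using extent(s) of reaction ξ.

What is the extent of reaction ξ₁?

Conversion of F: F consumed = 0.243 × 758 = 184.2 kmol/h = 2ξ₁ + 1ξ₂.
Selectivity: 1ξ₁ / (1ξ₂) = 2.31 → ξ₁ = 2.31 ξ₂.
Substitute: (2·2.31 + 1) ξ₂ = 184.2 → ξ₂ = 32.78 kmol/h, ξ₁ = 75.71 kmol/h.
Outlet amounts (n = n₀ + Σ ν·ξ):
  F: 758 − 2(75.71) − 1(32.78) = 573.8
  G: 1539 − 2(75.71) − 1(32.78) = 1355
  D: 0 + 1(75.71) = 75.71
  H: 0 + 1(32.78) = 32.78

ξ₁ = 75.7 kmol/h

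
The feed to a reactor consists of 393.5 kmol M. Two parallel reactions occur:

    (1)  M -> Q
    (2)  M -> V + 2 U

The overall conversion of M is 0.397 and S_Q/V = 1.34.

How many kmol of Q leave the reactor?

Conversion of M: M consumed = 0.397 × 393.5 = 156.2 kmol = 1ξ₁ + 1ξ₂.
Selectivity: 1ξ₁ / (1ξ₂) = 1.34 → ξ₁ = 1.34 ξ₂.
Substitute: (1·1.34 + 1) ξ₂ = 156.2 → ξ₂ = 66.76 kmol, ξ₁ = 89.46 kmol.
Outlet amounts (n = n₀ + Σ ν·ξ):
  M: 393.5 − 1(89.46) − 1(66.76) = 237.3
  Q: 0 + 1(89.46) = 89.46
  V: 0 + 1(66.76) = 66.76
  U: 0 + 2(66.76) = 133.5

89.5 kmol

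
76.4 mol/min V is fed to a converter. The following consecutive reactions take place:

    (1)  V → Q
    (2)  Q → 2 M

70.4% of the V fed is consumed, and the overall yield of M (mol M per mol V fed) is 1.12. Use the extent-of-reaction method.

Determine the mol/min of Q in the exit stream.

Conversion of V: V consumed = 1ξ₁ = 0.704 × 76.4 → ξ₁ = 53.79 mol/min.
Yield of M: 2ξ₂ / 76.4 = 1.12 → ξ₂ = 42.78 mol/min.
Outlet amounts (n = n₀ + Σ ν·ξ):
  V: 76.4 − 1(53.79) = 22.61
  Q: 0 + 1(53.79) − 1(42.78) = 11
  M: 0 + 2(42.78) = 85.57

11 mol/min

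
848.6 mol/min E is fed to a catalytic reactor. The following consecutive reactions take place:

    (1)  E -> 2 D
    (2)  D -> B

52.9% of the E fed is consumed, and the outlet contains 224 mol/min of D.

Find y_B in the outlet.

Conversion of E: E consumed = 1ξ₁ = 0.529 × 848.6 → ξ₁ = 448.9 mol/min.
D balance: n_D = 0 + 2ξ₁ − 1ξ₂ = 224 → ξ₂ = (2·448.9 − 224)/1 = 673.8 mol/min.
Outlet amounts (n = n₀ + Σ ν·ξ):
  E: 848.6 − 1(448.9) = 399.7
  D: 0 + 2(448.9) − 1(673.8) = 224
  B: 0 + 1(673.8) = 673.8
Total out = 1298 mol/min; y_B = 673.8 / 1298 = 0.5193.

0.519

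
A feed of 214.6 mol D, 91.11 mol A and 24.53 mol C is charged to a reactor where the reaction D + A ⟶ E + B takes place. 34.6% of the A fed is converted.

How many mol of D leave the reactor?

183 mol

A reacted = 0.346 × 91.11 = 31.52 mol; ν_A = −1, so ξ = 31.52/1 = 31.52 mol.
Outlet amounts (n = n₀ + ν ξ):
  D: 214.6 − 1(31.52) = 183.1
  A: 91.11 − 1(31.52) = 59.59
  E: 0 + 1(31.52) = 31.52
  B: 0 + 1(31.52) = 31.52
  C: 24.53 (inert)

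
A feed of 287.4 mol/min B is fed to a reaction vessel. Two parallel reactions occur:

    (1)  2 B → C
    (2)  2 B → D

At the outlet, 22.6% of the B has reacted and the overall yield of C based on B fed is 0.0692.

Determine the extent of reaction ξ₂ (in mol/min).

Yield of C: 1ξ₁ / 287.4 = 0.0692 → ξ₁ = 19.89 mol/min.
Conversion of B: 2ξ₁ + 2ξ₂ = 0.226 × 287.4 = 64.95 → ξ₂ = 12.59 mol/min.
Outlet amounts (n = n₀ + Σ ν·ξ):
  B: 287.4 − 2(19.89) − 2(12.59) = 222.4
  C: 0 + 1(19.89) = 19.89
  D: 0 + 1(12.59) = 12.59

ξ₂ = 12.6 mol/min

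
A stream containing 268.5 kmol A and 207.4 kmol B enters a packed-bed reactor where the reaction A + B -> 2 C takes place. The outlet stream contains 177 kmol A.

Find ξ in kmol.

ξ = 91.5 kmol

For A: n = n₀ − 1ξ → 177 = 268.5 − 1ξ, giving ξ = 91.5 kmol.
Outlet amounts (n = n₀ + ν ξ):
  A: 268.5 − 1(91.5) = 177
  B: 207.4 − 1(91.5) = 115.9
  C: 0 + 2(91.5) = 183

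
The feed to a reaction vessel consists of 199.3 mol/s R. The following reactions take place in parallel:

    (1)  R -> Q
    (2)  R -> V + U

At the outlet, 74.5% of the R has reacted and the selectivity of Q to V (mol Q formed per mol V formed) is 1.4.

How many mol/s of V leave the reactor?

61.9 mol/s

Conversion of R: R consumed = 0.745 × 199.3 = 148.5 mol/s = 1ξ₁ + 1ξ₂.
Selectivity: 1ξ₁ / (1ξ₂) = 1.4 → ξ₁ = 1.4 ξ₂.
Substitute: (1·1.4 + 1) ξ₂ = 148.5 → ξ₂ = 61.87 mol/s, ξ₁ = 86.61 mol/s.
Outlet amounts (n = n₀ + Σ ν·ξ):
  R: 199.3 − 1(86.61) − 1(61.87) = 50.82
  Q: 0 + 1(86.61) = 86.61
  V: 0 + 1(61.87) = 61.87
  U: 0 + 1(61.87) = 61.87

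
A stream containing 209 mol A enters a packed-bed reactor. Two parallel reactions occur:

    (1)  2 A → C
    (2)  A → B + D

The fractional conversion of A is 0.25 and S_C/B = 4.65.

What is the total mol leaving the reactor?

Conversion of A: A consumed = 0.25 × 209 = 52.25 mol = 2ξ₁ + 1ξ₂.
Selectivity: 1ξ₁ / (1ξ₂) = 4.65 → ξ₁ = 4.65 ξ₂.
Substitute: (2·4.65 + 1) ξ₂ = 52.25 → ξ₂ = 5.073 mol, ξ₁ = 23.59 mol.
Outlet amounts (n = n₀ + Σ ν·ξ):
  A: 209 − 2(23.59) − 1(5.073) = 156.8
  C: 0 + 1(23.59) = 23.59
  B: 0 + 1(5.073) = 5.073
  D: 0 + 1(5.073) = 5.073
Total out = 156.8 + 23.59 + 5.073 + 5.073 = 190.5 mol.

190 mol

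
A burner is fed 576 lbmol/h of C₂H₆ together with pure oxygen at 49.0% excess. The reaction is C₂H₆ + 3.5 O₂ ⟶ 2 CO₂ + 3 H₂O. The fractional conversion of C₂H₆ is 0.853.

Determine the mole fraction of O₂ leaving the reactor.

Stoichiometric O₂ = 3.5 × 576 = 2016 lbmol/h; O₂ fed = 2016 × 1.490 = 3004 lbmol/h.
Fuel reacted = 0.853 × 576 → ξ = 491.3 lbmol/h.
Outlet (n = n₀ + ν ξ):
  C₂H₆: 576 − 1(491.3) = 84.67
  O₂: 3004 − 3.5(491.3) = 1284
  CO₂: 0 + 2(491.3) = 982.7
  H₂O: 0 + 3(491.3) = 1474
Total out = 3826 lbmol/h; y_O₂ = 1284 / 3826 = 0.3357.

0.336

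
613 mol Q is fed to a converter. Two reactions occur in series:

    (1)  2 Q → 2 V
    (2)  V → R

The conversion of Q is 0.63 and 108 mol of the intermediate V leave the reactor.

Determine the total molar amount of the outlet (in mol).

Conversion of Q: Q consumed = 2ξ₁ = 0.63 × 613 → ξ₁ = 193.1 mol.
V balance: n_V = 0 + 2ξ₁ − 1ξ₂ = 108 → ξ₂ = (2·193.1 − 108)/1 = 278.2 mol.
Outlet amounts (n = n₀ + Σ ν·ξ):
  Q: 613 − 2(193.1) = 226.8
  V: 0 + 2(193.1) − 1(278.2) = 108
  R: 0 + 1(278.2) = 278.2
Total out = 226.8 + 108 + 278.2 = 613 mol.

613 mol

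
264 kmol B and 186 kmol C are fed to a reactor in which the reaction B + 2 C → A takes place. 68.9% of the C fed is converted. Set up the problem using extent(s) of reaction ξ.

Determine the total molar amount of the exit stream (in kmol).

322 kmol

C reacted = 0.689 × 186 = 128.2 kmol; ν_C = −2, so ξ = 128.2/2 = 64.08 kmol.
Outlet amounts (n = n₀ + ν ξ):
  B: 264 − 1(64.08) = 199.9
  C: 186 − 2(64.08) = 57.85
  A: 0 + 1(64.08) = 64.08
Total out = 199.9 + 57.85 + 64.08 = 321.8 kmol.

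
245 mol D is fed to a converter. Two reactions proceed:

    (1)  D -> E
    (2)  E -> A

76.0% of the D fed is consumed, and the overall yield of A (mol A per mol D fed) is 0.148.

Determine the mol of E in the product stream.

Conversion of D: D consumed = 1ξ₁ = 0.76 × 245 → ξ₁ = 186.2 mol.
Yield of A: 1ξ₂ / 245 = 0.148 → ξ₂ = 36.26 mol.
Outlet amounts (n = n₀ + Σ ν·ξ):
  D: 245 − 1(186.2) = 58.8
  E: 0 + 1(186.2) − 1(36.26) = 149.9
  A: 0 + 1(36.26) = 36.26

150 mol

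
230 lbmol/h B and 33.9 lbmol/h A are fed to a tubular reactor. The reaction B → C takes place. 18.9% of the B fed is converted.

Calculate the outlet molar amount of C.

B reacted = 0.189 × 230 = 43.47 lbmol/h; ν_B = −1, so ξ = 43.47/1 = 43.47 lbmol/h.
Outlet amounts (n = n₀ + ν ξ):
  B: 230 − 1(43.47) = 186.5
  C: 0 + 1(43.47) = 43.47
  A: 33.9 (inert)

43.5 lbmol/h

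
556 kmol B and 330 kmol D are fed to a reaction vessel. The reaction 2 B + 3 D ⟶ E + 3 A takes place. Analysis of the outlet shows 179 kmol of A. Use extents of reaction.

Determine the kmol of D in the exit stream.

151 kmol

For A: n = n₀ + 3ξ → 179 = 0 + 3ξ, giving ξ = 59.67 kmol.
Outlet amounts (n = n₀ + ν ξ):
  B: 556 − 2(59.67) = 436.7
  D: 330 − 3(59.67) = 151
  E: 0 + 1(59.67) = 59.67
  A: 0 + 3(59.67) = 179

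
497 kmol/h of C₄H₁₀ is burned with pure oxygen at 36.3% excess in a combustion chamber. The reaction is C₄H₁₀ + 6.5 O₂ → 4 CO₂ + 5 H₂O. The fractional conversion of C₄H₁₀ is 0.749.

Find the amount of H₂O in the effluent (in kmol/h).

Stoichiometric O₂ = 6.5 × 497 = 3230 kmol/h; O₂ fed = 3230 × 1.363 = 4403 kmol/h.
Fuel reacted = 0.749 × 497 → ξ = 372.3 kmol/h.
Outlet (n = n₀ + ν ξ):
  C₄H₁₀: 497 − 1(372.3) = 124.7
  O₂: 4403 − 6.5(372.3) = 1984
  CO₂: 0 + 4(372.3) = 1489
  H₂O: 0 + 5(372.3) = 1861

1860 kmol/h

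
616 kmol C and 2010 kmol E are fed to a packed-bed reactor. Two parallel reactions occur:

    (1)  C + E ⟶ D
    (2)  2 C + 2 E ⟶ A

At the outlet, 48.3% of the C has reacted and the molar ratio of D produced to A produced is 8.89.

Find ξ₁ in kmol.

Conversion of C: C consumed = 0.483 × 616 = 297.5 kmol = 1ξ₁ + 2ξ₂.
Selectivity: 1ξ₁ / (1ξ₂) = 8.89 → ξ₁ = 8.89 ξ₂.
Substitute: (1·8.89 + 2) ξ₂ = 297.5 → ξ₂ = 27.32 kmol, ξ₁ = 242.9 kmol.
Outlet amounts (n = n₀ + Σ ν·ξ):
  C: 616 − 1(242.9) − 2(27.32) = 318.5
  E: 2010 − 1(242.9) − 2(27.32) = 1712
  D: 0 + 1(242.9) = 242.9
  A: 0 + 1(27.32) = 27.32

ξ₁ = 243 kmol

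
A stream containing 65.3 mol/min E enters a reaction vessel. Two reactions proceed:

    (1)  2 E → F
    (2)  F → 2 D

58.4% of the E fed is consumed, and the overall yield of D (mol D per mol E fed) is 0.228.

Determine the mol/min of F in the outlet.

Conversion of E: E consumed = 2ξ₁ = 0.584 × 65.3 → ξ₁ = 19.07 mol/min.
Yield of D: 2ξ₂ / 65.3 = 0.228 → ξ₂ = 7.444 mol/min.
Outlet amounts (n = n₀ + Σ ν·ξ):
  E: 65.3 − 2(19.07) = 27.16
  F: 0 + 1(19.07) − 1(7.444) = 11.62
  D: 0 + 2(7.444) = 14.89

11.6 mol/min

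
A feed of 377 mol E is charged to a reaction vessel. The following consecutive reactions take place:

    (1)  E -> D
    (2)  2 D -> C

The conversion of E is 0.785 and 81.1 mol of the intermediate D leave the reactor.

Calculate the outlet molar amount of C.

Conversion of E: E consumed = 1ξ₁ = 0.785 × 377 → ξ₁ = 295.9 mol.
D balance: n_D = 0 + 1ξ₁ − 2ξ₂ = 81.1 → ξ₂ = (1·295.9 − 81.1)/2 = 107.4 mol.
Outlet amounts (n = n₀ + Σ ν·ξ):
  E: 377 − 1(295.9) = 81.06
  D: 0 + 1(295.9) − 2(107.4) = 81.1
  C: 0 + 1(107.4) = 107.4

107 mol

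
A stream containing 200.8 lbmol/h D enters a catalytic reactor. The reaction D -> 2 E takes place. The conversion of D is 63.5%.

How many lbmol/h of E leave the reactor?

255 lbmol/h

D reacted = 0.635 × 200.8 = 127.5 lbmol/h; ν_D = −1, so ξ = 127.5/1 = 127.5 lbmol/h.
Outlet amounts (n = n₀ + ν ξ):
  D: 200.8 − 1(127.5) = 73.29
  E: 0 + 2(127.5) = 255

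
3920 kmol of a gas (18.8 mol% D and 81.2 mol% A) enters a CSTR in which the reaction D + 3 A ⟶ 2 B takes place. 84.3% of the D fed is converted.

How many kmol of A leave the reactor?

1320 kmol

D reacted = 0.843 × 737 = 621.3 kmol; ν_D = −1, so ξ = 621.3/1 = 621.3 kmol.
Outlet amounts (n = n₀ + ν ξ):
  D: 737 − 1(621.3) = 115.7
  A: 3183 − 3(621.3) = 1319
  B: 0 + 2(621.3) = 1243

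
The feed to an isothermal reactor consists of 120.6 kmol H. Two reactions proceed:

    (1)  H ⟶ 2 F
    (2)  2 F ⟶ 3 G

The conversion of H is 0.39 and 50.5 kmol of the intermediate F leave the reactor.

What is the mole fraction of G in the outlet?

Conversion of H: H consumed = 1ξ₁ = 0.39 × 120.6 → ξ₁ = 47.03 kmol.
F balance: n_F = 0 + 2ξ₁ − 2ξ₂ = 50.5 → ξ₂ = (2·47.03 − 50.5)/2 = 21.78 kmol.
Outlet amounts (n = n₀ + Σ ν·ξ):
  H: 120.6 − 1(47.03) = 73.57
  F: 0 + 2(47.03) − 2(21.78) = 50.5
  G: 0 + 3(21.78) = 65.35
Total out = 189.4 kmol; y_G = 65.35 / 189.4 = 0.345.

0.345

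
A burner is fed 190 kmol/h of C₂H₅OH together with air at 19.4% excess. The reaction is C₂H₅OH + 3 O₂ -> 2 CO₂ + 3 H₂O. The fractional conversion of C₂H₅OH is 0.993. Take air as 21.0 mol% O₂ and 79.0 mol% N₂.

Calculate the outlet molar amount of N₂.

2560 kmol/h

Stoichiometric O₂ = 3 × 190 = 570 kmol/h; O₂ fed = 570 × 1.194 = 680.6 kmol/h.
N₂ fed = 680.6 × 79/21 = 2560 kmol/h.
Fuel reacted = 0.993 × 190 → ξ = 188.7 kmol/h.
Outlet (n = n₀ + ν ξ):
  C₂H₅OH: 190 − 1(188.7) = 1.33
  O₂: 680.6 − 3(188.7) = 114.6
  N₂: 2560 (inert)
  CO₂: 0 + 2(188.7) = 377.3
  H₂O: 0 + 3(188.7) = 566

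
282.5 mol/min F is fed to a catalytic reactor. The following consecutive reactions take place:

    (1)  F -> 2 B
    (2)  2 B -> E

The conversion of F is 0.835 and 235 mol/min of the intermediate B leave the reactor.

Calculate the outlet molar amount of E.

Conversion of F: F consumed = 1ξ₁ = 0.835 × 282.5 → ξ₁ = 235.9 mol/min.
B balance: n_B = 0 + 2ξ₁ − 2ξ₂ = 235 → ξ₂ = (2·235.9 − 235)/2 = 118.4 mol/min.
Outlet amounts (n = n₀ + Σ ν·ξ):
  F: 282.5 − 1(235.9) = 46.61
  B: 0 + 2(235.9) − 2(118.4) = 235
  E: 0 + 1(118.4) = 118.4

118 mol/min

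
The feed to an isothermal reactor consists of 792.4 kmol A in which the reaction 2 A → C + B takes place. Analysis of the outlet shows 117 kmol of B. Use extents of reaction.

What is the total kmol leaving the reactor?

792 kmol

For B: n = n₀ + 1ξ → 117 = 0 + 1ξ, giving ξ = 117 kmol.
Outlet amounts (n = n₀ + ν ξ):
  A: 792.4 − 2(117) = 558.4
  C: 0 + 1(117) = 117
  B: 0 + 1(117) = 117
Total out = 558.4 + 117 + 117 = 792.4 kmol.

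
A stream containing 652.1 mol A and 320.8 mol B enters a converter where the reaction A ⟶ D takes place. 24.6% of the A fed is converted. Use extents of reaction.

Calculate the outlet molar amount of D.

160 mol

A reacted = 0.246 × 652.1 = 160.4 mol; ν_A = −1, so ξ = 160.4/1 = 160.4 mol.
Outlet amounts (n = n₀ + ν ξ):
  A: 652.1 − 1(160.4) = 491.7
  D: 0 + 1(160.4) = 160.4
  B: 320.8 (inert)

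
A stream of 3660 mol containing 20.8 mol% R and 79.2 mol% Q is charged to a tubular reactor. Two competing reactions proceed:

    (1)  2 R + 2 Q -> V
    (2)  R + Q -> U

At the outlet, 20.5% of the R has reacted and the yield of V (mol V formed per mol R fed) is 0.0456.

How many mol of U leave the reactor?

Yield of V: 1ξ₁ / 761.3 = 0.0456 → ξ₁ = 34.71 mol.
Conversion of R: 2ξ₁ + 1ξ₂ = 0.205 × 761.3 = 156.1 → ξ₂ = 86.63 mol.
Outlet amounts (n = n₀ + Σ ν·ξ):
  R: 761.3 − 2(34.71) − 1(86.63) = 605.2
  Q: 2899 − 2(34.71) − 1(86.63) = 2743
  V: 0 + 1(34.71) = 34.71
  U: 0 + 1(86.63) = 86.63

86.6 mol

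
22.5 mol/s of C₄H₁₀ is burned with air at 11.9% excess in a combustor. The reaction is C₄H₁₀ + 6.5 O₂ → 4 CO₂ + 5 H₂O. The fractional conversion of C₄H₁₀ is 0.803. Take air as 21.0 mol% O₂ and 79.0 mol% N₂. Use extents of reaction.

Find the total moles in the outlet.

829 mol/s

Stoichiometric O₂ = 6.5 × 22.5 = 146.2 mol/s; O₂ fed = 146.2 × 1.119 = 163.7 mol/s.
N₂ fed = 163.7 × 79/21 = 615.6 mol/s.
Fuel reacted = 0.803 × 22.5 → ξ = 18.07 mol/s.
Outlet (n = n₀ + ν ξ):
  C₄H₁₀: 22.5 − 1(18.07) = 4.432
  O₂: 163.7 − 6.5(18.07) = 46.21
  N₂: 615.6 (inert)
  CO₂: 0 + 4(18.07) = 72.27
  H₂O: 0 + 5(18.07) = 90.34
Total out = 4.432 + 46.21 + 615.6 + 72.27 + 90.34 = 828.9 mol/s.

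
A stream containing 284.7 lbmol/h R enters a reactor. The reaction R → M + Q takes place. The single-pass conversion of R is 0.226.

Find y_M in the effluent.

R reacted = 0.226 × 284.7 = 64.34 lbmol/h; ν_R = −1, so ξ = 64.34/1 = 64.34 lbmol/h.
Outlet amounts (n = n₀ + ν ξ):
  R: 284.7 − 1(64.34) = 220.4
  M: 0 + 1(64.34) = 64.34
  Q: 0 + 1(64.34) = 64.34
Total out = 349 lbmol/h; y_M = 64.34 / 349 = 0.1843.

0.184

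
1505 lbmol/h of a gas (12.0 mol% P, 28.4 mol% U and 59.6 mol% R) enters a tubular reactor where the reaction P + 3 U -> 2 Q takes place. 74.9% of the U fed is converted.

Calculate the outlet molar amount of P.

U reacted = 0.749 × 427.4 = 320.1 lbmol/h; ν_U = −3, so ξ = 320.1/3 = 106.7 lbmol/h.
Outlet amounts (n = n₀ + ν ξ):
  P: 180.6 − 1(106.7) = 73.89
  U: 427.4 − 3(106.7) = 107.3
  Q: 0 + 2(106.7) = 213.4
  R: 897 (inert)

73.9 lbmol/h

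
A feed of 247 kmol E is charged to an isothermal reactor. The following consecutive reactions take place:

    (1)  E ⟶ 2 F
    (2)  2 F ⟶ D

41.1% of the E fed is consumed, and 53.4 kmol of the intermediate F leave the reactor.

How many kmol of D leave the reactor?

74.8 kmol

Conversion of E: E consumed = 1ξ₁ = 0.411 × 247 → ξ₁ = 101.5 kmol.
F balance: n_F = 0 + 2ξ₁ − 2ξ₂ = 53.4 → ξ₂ = (2·101.5 − 53.4)/2 = 74.82 kmol.
Outlet amounts (n = n₀ + Σ ν·ξ):
  E: 247 − 1(101.5) = 145.5
  F: 0 + 2(101.5) − 2(74.82) = 53.4
  D: 0 + 1(74.82) = 74.82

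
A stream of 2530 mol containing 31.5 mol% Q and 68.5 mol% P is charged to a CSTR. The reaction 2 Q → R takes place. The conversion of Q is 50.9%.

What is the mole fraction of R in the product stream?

0.0872

Q reacted = 0.509 × 797 = 405.6 mol; ν_Q = −2, so ξ = 405.6/2 = 202.8 mol.
Outlet amounts (n = n₀ + ν ξ):
  Q: 797 − 2(202.8) = 391.3
  R: 0 + 1(202.8) = 202.8
  P: 1733 (inert)
Total out = 2327 mol; y_R = 202.8 / 2327 = 0.08715.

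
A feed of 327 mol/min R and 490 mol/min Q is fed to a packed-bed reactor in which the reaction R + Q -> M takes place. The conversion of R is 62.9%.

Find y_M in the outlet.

R reacted = 0.629 × 327 = 205.7 mol/min; ν_R = −1, so ξ = 205.7/1 = 205.7 mol/min.
Outlet amounts (n = n₀ + ν ξ):
  R: 327 − 1(205.7) = 121.3
  Q: 490 − 1(205.7) = 284.3
  M: 0 + 1(205.7) = 205.7
Total out = 611.3 mol/min; y_M = 205.7 / 611.3 = 0.3365.

0.336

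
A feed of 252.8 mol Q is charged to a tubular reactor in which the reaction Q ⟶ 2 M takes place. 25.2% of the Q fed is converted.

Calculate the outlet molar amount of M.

Q reacted = 0.252 × 252.8 = 63.71 mol; ν_Q = −1, so ξ = 63.71/1 = 63.71 mol.
Outlet amounts (n = n₀ + ν ξ):
  Q: 252.8 − 1(63.71) = 189.1
  M: 0 + 2(63.71) = 127.4

127 mol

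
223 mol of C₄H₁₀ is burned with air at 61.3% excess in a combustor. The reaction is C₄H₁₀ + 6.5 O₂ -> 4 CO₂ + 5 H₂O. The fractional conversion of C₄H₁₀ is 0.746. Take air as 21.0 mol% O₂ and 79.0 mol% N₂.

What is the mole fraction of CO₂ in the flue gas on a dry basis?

Stoichiometric O₂ = 6.5 × 223 = 1450 mol; O₂ fed = 1450 × 1.613 = 2338 mol.
N₂ fed = 2338 × 79/21 = 8795 mol.
Fuel reacted = 0.746 × 223 → ξ = 166.4 mol.
Outlet (n = n₀ + ν ξ):
  C₄H₁₀: 223 − 1(166.4) = 56.64
  O₂: 2338 − 6.5(166.4) = 1257
  N₂: 8795 (inert)
  CO₂: 0 + 4(166.4) = 665.4
  H₂O: 0 + 5(166.4) = 831.8
Dry total = 10770 mol; y_CO₂ (dry) = 665.4 / 10770 = 0.06176.

0.0618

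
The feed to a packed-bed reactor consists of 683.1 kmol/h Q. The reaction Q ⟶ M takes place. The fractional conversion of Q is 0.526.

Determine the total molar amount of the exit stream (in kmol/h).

Q reacted = 0.526 × 683.1 = 359.3 kmol/h; ν_Q = −1, so ξ = 359.3/1 = 359.3 kmol/h.
Outlet amounts (n = n₀ + ν ξ):
  Q: 683.1 − 1(359.3) = 323.8
  M: 0 + 1(359.3) = 359.3
Total out = 323.8 + 359.3 = 683.1 kmol/h.

683 kmol/h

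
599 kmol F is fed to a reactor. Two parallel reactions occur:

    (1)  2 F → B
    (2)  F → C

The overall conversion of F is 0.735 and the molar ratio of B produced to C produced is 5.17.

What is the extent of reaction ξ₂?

ξ₂ = 38.8 kmol

Conversion of F: F consumed = 0.735 × 599 = 440.3 kmol = 2ξ₁ + 1ξ₂.
Selectivity: 1ξ₁ / (1ξ₂) = 5.17 → ξ₁ = 5.17 ξ₂.
Substitute: (2·5.17 + 1) ξ₂ = 440.3 → ξ₂ = 38.82 kmol, ξ₁ = 200.7 kmol.
Outlet amounts (n = n₀ + Σ ν·ξ):
  F: 599 − 2(200.7) − 1(38.82) = 158.7
  B: 0 + 1(200.7) = 200.7
  C: 0 + 1(38.82) = 38.82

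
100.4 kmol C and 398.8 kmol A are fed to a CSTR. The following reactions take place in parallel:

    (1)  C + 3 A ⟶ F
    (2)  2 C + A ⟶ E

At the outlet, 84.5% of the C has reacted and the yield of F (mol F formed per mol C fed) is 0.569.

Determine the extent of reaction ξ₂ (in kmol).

Yield of F: 1ξ₁ / 100.4 = 0.569 → ξ₁ = 57.13 kmol.
Conversion of C: 1ξ₁ + 2ξ₂ = 0.845 × 100.4 = 84.84 → ξ₂ = 13.86 kmol.
Outlet amounts (n = n₀ + Σ ν·ξ):
  C: 100.4 − 1(57.13) − 2(13.86) = 15.56
  A: 398.8 − 3(57.13) − 1(13.86) = 213.6
  F: 0 + 1(57.13) = 57.13
  E: 0 + 1(13.86) = 13.86

ξ₂ = 13.9 kmol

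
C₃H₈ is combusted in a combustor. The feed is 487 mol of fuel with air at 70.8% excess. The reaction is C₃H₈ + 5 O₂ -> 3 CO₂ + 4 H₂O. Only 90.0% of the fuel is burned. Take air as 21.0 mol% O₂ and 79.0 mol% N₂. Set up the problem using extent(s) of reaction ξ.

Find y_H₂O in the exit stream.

Stoichiometric O₂ = 5 × 487 = 2435 mol; O₂ fed = 2435 × 1.708 = 4159 mol.
N₂ fed = 4159 × 79/21 = 15650 mol.
Fuel reacted = 0.9 × 487 → ξ = 438.3 mol.
Outlet (n = n₀ + ν ξ):
  C₃H₈: 487 − 1(438.3) = 48.7
  O₂: 4159 − 5(438.3) = 1967
  N₂: 15650 (inert)
  CO₂: 0 + 3(438.3) = 1315
  H₂O: 0 + 4(438.3) = 1753
Total out = 20730 mol; y_H₂O = 1753 / 20730 = 0.08457.

0.0846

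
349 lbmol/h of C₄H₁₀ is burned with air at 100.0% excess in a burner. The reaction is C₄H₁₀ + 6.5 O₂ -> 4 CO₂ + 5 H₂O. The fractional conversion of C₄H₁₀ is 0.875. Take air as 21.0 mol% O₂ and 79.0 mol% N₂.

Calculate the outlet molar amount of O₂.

2550 lbmol/h

Stoichiometric O₂ = 6.5 × 349 = 2268 lbmol/h; O₂ fed = 2268 × 2.000 = 4537 lbmol/h.
N₂ fed = 4537 × 79/21 = 17070 lbmol/h.
Fuel reacted = 0.875 × 349 → ξ = 305.4 lbmol/h.
Outlet (n = n₀ + ν ξ):
  C₄H₁₀: 349 − 1(305.4) = 43.62
  O₂: 4537 − 6.5(305.4) = 2552
  N₂: 17070 (inert)
  CO₂: 0 + 4(305.4) = 1222
  H₂O: 0 + 5(305.4) = 1527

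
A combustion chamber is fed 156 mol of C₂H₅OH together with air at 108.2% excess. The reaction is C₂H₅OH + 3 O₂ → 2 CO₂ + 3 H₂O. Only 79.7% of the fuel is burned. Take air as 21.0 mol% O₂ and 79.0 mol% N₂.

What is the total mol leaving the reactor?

4920 mol

Stoichiometric O₂ = 3 × 156 = 468 mol; O₂ fed = 468 × 2.082 = 974.4 mol.
N₂ fed = 974.4 × 79/21 = 3666 mol.
Fuel reacted = 0.797 × 156 → ξ = 124.3 mol.
Outlet (n = n₀ + ν ξ):
  C₂H₅OH: 156 − 1(124.3) = 31.67
  O₂: 974.4 − 3(124.3) = 601.4
  N₂: 3666 (inert)
  CO₂: 0 + 2(124.3) = 248.7
  H₂O: 0 + 3(124.3) = 373
Total out = 31.67 + 601.4 + 3666 + 248.7 + 373 = 4920 mol.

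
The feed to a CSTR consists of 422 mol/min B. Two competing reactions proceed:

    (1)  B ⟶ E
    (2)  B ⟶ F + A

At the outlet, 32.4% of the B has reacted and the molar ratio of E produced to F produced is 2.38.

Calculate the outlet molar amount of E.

Conversion of B: B consumed = 0.324 × 422 = 136.7 mol/min = 1ξ₁ + 1ξ₂.
Selectivity: 1ξ₁ / (1ξ₂) = 2.38 → ξ₁ = 2.38 ξ₂.
Substitute: (1·2.38 + 1) ξ₂ = 136.7 → ξ₂ = 40.45 mol/min, ξ₁ = 96.28 mol/min.
Outlet amounts (n = n₀ + Σ ν·ξ):
  B: 422 − 1(96.28) − 1(40.45) = 285.3
  E: 0 + 1(96.28) = 96.28
  F: 0 + 1(40.45) = 40.45
  A: 0 + 1(40.45) = 40.45

96.3 mol/min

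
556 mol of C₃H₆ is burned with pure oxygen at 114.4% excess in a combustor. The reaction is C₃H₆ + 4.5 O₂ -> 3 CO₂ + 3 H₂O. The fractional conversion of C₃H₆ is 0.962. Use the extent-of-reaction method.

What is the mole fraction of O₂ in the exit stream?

Stoichiometric O₂ = 4.5 × 556 = 2502 mol; O₂ fed = 2502 × 2.144 = 5364 mol.
Fuel reacted = 0.962 × 556 → ξ = 534.9 mol.
Outlet (n = n₀ + ν ξ):
  C₃H₆: 556 − 1(534.9) = 21.13
  O₂: 5364 − 4.5(534.9) = 2957
  CO₂: 0 + 3(534.9) = 1605
  H₂O: 0 + 3(534.9) = 1605
Total out = 6188 mol; y_O₂ = 2957 / 6188 = 0.4779.

0.478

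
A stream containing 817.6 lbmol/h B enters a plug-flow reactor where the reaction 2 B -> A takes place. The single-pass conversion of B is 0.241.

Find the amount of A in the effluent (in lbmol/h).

98.5 lbmol/h

B reacted = 0.241 × 817.6 = 197 lbmol/h; ν_B = −2, so ξ = 197/2 = 98.52 lbmol/h.
Outlet amounts (n = n₀ + ν ξ):
  B: 817.6 − 2(98.52) = 620.6
  A: 0 + 1(98.52) = 98.52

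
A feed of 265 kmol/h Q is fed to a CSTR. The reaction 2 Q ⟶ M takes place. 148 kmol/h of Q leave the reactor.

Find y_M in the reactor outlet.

For Q: n = n₀ − 2ξ → 148 = 265 − 2ξ, giving ξ = 58.5 kmol/h.
Outlet amounts (n = n₀ + ν ξ):
  Q: 265 − 2(58.5) = 148
  M: 0 + 1(58.5) = 58.5
Total out = 206.5 kmol/h; y_M = 58.5 / 206.5 = 0.2833.

0.283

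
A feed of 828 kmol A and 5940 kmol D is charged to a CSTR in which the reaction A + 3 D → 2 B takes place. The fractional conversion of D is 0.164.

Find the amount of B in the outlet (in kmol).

D reacted = 0.164 × 5940 = 974.2 kmol; ν_D = −3, so ξ = 974.2/3 = 324.7 kmol.
Outlet amounts (n = n₀ + ν ξ):
  A: 828 − 1(324.7) = 503.3
  D: 5940 − 3(324.7) = 4966
  B: 0 + 2(324.7) = 649.4

649 kmol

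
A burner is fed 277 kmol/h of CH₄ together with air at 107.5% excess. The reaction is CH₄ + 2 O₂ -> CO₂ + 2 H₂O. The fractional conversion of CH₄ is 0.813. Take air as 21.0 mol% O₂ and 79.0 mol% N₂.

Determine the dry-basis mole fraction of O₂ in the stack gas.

Stoichiometric O₂ = 2 × 277 = 554 kmol/h; O₂ fed = 554 × 2.075 = 1150 kmol/h.
N₂ fed = 1150 × 79/21 = 4324 kmol/h.
Fuel reacted = 0.813 × 277 → ξ = 225.2 kmol/h.
Outlet (n = n₀ + ν ξ):
  CH₄: 277 − 1(225.2) = 51.8
  O₂: 1150 − 2(225.2) = 699.1
  N₂: 4324 (inert)
  CO₂: 0 + 1(225.2) = 225.2
  H₂O: 0 + 2(225.2) = 450.4
Dry total = 5301 kmol/h; y_O₂ (dry) = 699.1 / 5301 = 0.1319.

0.132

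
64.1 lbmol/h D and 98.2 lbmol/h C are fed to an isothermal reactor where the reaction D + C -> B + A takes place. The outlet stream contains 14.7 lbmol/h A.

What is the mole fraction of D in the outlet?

For A: n = n₀ + 1ξ → 14.7 = 0 + 1ξ, giving ξ = 14.7 lbmol/h.
Outlet amounts (n = n₀ + ν ξ):
  D: 64.1 − 1(14.7) = 49.4
  C: 98.2 − 1(14.7) = 83.5
  B: 0 + 1(14.7) = 14.7
  A: 0 + 1(14.7) = 14.7
Total out = 162.3 lbmol/h; y_D = 49.4 / 162.3 = 0.3044.

0.304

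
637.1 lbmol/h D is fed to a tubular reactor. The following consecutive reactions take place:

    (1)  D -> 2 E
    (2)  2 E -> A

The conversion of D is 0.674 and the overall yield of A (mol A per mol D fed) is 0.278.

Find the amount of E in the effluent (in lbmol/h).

Conversion of D: D consumed = 1ξ₁ = 0.674 × 637.1 → ξ₁ = 429.4 lbmol/h.
Yield of A: 1ξ₂ / 637.1 = 0.278 → ξ₂ = 177.1 lbmol/h.
Outlet amounts (n = n₀ + Σ ν·ξ):
  D: 637.1 − 1(429.4) = 207.7
  E: 0 + 2(429.4) − 2(177.1) = 504.6
  A: 0 + 1(177.1) = 177.1

505 lbmol/h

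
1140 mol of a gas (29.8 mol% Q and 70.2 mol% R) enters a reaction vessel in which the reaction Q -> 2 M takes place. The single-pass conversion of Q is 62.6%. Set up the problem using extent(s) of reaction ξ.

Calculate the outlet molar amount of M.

Q reacted = 0.626 × 339.7 = 212.7 mol; ν_Q = −1, so ξ = 212.7/1 = 212.7 mol.
Outlet amounts (n = n₀ + ν ξ):
  Q: 339.7 − 1(212.7) = 127.1
  M: 0 + 2(212.7) = 425.3
  R: 800.3 (inert)

425 mol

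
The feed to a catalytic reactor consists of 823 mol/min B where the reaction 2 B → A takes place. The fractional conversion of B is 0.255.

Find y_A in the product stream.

0.146

B reacted = 0.255 × 823 = 209.9 mol/min; ν_B = −2, so ξ = 209.9/2 = 104.9 mol/min.
Outlet amounts (n = n₀ + ν ξ):
  B: 823 − 2(104.9) = 613.1
  A: 0 + 1(104.9) = 104.9
Total out = 718.1 mol/min; y_A = 104.9 / 718.1 = 0.1461.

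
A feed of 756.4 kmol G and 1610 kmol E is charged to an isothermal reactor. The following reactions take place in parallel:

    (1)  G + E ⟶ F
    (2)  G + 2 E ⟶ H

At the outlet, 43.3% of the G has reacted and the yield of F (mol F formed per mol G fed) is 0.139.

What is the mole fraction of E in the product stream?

Yield of F: 1ξ₁ / 756.4 = 0.139 → ξ₁ = 105.1 kmol.
Conversion of G: 1ξ₁ + 1ξ₂ = 0.433 × 756.4 = 327.5 → ξ₂ = 222.4 kmol.
Outlet amounts (n = n₀ + Σ ν·ξ):
  G: 756.4 − 1(105.1) − 1(222.4) = 428.9
  E: 1610 − 1(105.1) − 2(222.4) = 1060
  F: 0 + 1(105.1) = 105.1
  H: 0 + 1(222.4) = 222.4
Total out = 1816 kmol; y_E = 1060 / 1816 = 0.5836.

0.584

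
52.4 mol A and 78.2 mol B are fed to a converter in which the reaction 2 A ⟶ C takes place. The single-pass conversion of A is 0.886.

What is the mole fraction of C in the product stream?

A reacted = 0.886 × 52.4 = 46.43 mol; ν_A = −2, so ξ = 46.43/2 = 23.21 mol.
Outlet amounts (n = n₀ + ν ξ):
  A: 52.4 − 2(23.21) = 5.974
  C: 0 + 1(23.21) = 23.21
  B: 78.2 (inert)
Total out = 107.4 mol; y_C = 23.21 / 107.4 = 0.2162.

0.216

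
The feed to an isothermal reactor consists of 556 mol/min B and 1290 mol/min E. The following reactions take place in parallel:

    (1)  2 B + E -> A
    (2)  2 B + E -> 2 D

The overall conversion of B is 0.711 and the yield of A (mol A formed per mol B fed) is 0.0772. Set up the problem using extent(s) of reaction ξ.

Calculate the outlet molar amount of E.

Yield of A: 1ξ₁ / 556 = 0.0772 → ξ₁ = 42.92 mol/min.
Conversion of B: 2ξ₁ + 2ξ₂ = 0.711 × 556 = 395.3 → ξ₂ = 154.7 mol/min.
Outlet amounts (n = n₀ + Σ ν·ξ):
  B: 556 − 2(42.92) − 2(154.7) = 160.7
  E: 1290 − 1(42.92) − 1(154.7) = 1092
  A: 0 + 1(42.92) = 42.92
  D: 0 + 2(154.7) = 309.5

1090 mol/min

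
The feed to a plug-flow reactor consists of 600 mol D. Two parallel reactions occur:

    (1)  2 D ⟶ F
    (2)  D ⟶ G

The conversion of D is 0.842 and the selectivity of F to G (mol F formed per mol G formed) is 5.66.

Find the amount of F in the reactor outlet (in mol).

232 mol

Conversion of D: D consumed = 0.842 × 600 = 505.2 mol = 2ξ₁ + 1ξ₂.
Selectivity: 1ξ₁ / (1ξ₂) = 5.66 → ξ₁ = 5.66 ξ₂.
Substitute: (2·5.66 + 1) ξ₂ = 505.2 → ξ₂ = 41.01 mol, ξ₁ = 232.1 mol.
Outlet amounts (n = n₀ + Σ ν·ξ):
  D: 600 − 2(232.1) − 1(41.01) = 94.8
  F: 0 + 1(232.1) = 232.1
  G: 0 + 1(41.01) = 41.01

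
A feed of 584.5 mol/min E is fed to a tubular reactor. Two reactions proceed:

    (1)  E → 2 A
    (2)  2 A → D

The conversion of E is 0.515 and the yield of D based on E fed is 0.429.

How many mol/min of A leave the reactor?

101 mol/min

Conversion of E: E consumed = 1ξ₁ = 0.515 × 584.5 → ξ₁ = 301 mol/min.
Yield of D: 1ξ₂ / 584.5 = 0.429 → ξ₂ = 250.8 mol/min.
Outlet amounts (n = n₀ + Σ ν·ξ):
  E: 584.5 − 1(301) = 283.5
  A: 0 + 2(301) − 2(250.8) = 100.5
  D: 0 + 1(250.8) = 250.8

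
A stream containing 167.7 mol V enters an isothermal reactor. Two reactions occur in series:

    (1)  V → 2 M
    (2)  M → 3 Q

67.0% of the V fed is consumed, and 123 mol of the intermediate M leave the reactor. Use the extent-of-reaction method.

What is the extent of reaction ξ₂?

ξ₂ = 102 mol

Conversion of V: V consumed = 1ξ₁ = 0.67 × 167.7 → ξ₁ = 112.4 mol.
M balance: n_M = 0 + 2ξ₁ − 1ξ₂ = 123 → ξ₂ = (2·112.4 − 123)/1 = 101.7 mol.
Outlet amounts (n = n₀ + Σ ν·ξ):
  V: 167.7 − 1(112.4) = 55.34
  M: 0 + 2(112.4) − 1(101.7) = 123
  Q: 0 + 3(101.7) = 305.2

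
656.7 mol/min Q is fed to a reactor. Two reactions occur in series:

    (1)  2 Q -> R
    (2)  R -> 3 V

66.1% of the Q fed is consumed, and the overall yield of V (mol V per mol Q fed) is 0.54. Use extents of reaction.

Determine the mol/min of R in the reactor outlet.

Conversion of Q: Q consumed = 2ξ₁ = 0.661 × 656.7 → ξ₁ = 217 mol/min.
Yield of V: 3ξ₂ / 656.7 = 0.54 → ξ₂ = 118.2 mol/min.
Outlet amounts (n = n₀ + Σ ν·ξ):
  Q: 656.7 − 2(217) = 222.6
  R: 0 + 1(217) − 1(118.2) = 98.83
  V: 0 + 3(118.2) = 354.6

98.8 mol/min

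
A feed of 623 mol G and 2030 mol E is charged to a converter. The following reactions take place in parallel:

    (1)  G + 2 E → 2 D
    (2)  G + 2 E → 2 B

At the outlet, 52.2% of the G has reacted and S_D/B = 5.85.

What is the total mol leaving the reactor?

2330 mol

Conversion of G: G consumed = 0.522 × 623 = 325.2 mol = 1ξ₁ + 1ξ₂.
Selectivity: 2ξ₁ / (2ξ₂) = 5.85 → ξ₁ = 5.85 ξ₂.
Substitute: (1·5.85 + 1) ξ₂ = 325.2 → ξ₂ = 47.48 mol, ξ₁ = 277.7 mol.
Outlet amounts (n = n₀ + Σ ν·ξ):
  G: 623 − 1(277.7) − 1(47.48) = 297.8
  E: 2030 − 2(277.7) − 2(47.48) = 1380
  D: 0 + 2(277.7) = 555.5
  B: 0 + 2(47.48) = 94.95
Total out = 297.8 + 1380 + 555.5 + 94.95 = 2328 mol.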